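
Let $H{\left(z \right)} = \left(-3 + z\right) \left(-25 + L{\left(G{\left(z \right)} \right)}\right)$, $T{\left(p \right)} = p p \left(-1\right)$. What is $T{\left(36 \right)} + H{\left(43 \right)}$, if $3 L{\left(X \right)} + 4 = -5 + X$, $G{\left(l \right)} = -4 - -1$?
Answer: $-2456$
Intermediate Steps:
$G{\left(l \right)} = -3$ ($G{\left(l \right)} = -4 + 1 = -3$)
$L{\left(X \right)} = -3 + \frac{X}{3}$ ($L{\left(X \right)} = - \frac{4}{3} + \frac{-5 + X}{3} = - \frac{4}{3} + \left(- \frac{5}{3} + \frac{X}{3}\right) = -3 + \frac{X}{3}$)
$T{\left(p \right)} = - p^{2}$ ($T{\left(p \right)} = p^{2} \left(-1\right) = - p^{2}$)
$H{\left(z \right)} = 87 - 29 z$ ($H{\left(z \right)} = \left(-3 + z\right) \left(-25 + \left(-3 + \frac{1}{3} \left(-3\right)\right)\right) = \left(-3 + z\right) \left(-25 - 4\right) = \left(-3 + z\right) \left(-29\right) = 87 - 29 z$)
$T{\left(36 \right)} + H{\left(43 \right)} = - 36^{2} + \left(87 - 1247\right) = \left(-1\right) 1296 + \left(87 - 1247\right) = -1296 - 1160 = -2456$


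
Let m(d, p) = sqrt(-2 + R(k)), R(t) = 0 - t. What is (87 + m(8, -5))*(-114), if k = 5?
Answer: -9918 - 114*I*sqrt(7) ≈ -9918.0 - 301.62*I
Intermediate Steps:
R(t) = -t
m(d, p) = I*sqrt(7) (m(d, p) = sqrt(-2 - 1*5) = sqrt(-2 - 5) = sqrt(-7) = I*sqrt(7))
(87 + m(8, -5))*(-114) = (87 + I*sqrt(7))*(-114) = -9918 - 114*I*sqrt(7)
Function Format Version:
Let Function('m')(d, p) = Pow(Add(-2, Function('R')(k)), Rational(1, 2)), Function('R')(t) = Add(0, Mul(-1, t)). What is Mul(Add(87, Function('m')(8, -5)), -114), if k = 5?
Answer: Add(-9918, Mul(-114, I, Pow(7, Rational(1, 2)))) ≈ Add(-9918.0, Mul(-301.62, I))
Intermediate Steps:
Function('R')(t) = Mul(-1, t)
Function('m')(d, p) = Mul(I, Pow(7, Rational(1, 2))) (Function('m')(d, p) = Pow(Add(-2, Mul(-1, 5)), Rational(1, 2)) = Pow(Add(-2, -5), Rational(1, 2)) = Pow(-7, Rational(1, 2)) = Mul(I, Pow(7, Rational(1, 2))))
Mul(Add(87, Function('m')(8, -5)), -114) = Mul(Add(87, Mul(I, Pow(7, Rational(1, 2)))), -114) = Add(-9918, Mul(-114, I, Pow(7, Rational(1, 2))))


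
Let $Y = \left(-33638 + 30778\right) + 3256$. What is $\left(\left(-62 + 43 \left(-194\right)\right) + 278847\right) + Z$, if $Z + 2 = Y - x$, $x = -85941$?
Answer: $356778$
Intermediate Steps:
$Y = 396$ ($Y = -2860 + 3256 = 396$)
$Z = 86335$ ($Z = -2 + \left(396 - -85941\right) = -2 + \left(396 + 85941\right) = -2 + 86337 = 86335$)
$\left(\left(-62 + 43 \left(-194\right)\right) + 278847\right) + Z = \left(\left(-62 + 43 \left(-194\right)\right) + 278847\right) + 86335 = \left(\left(-62 - 8342\right) + 278847\right) + 86335 = \left(-8404 + 278847\right) + 86335 = 270443 + 86335 = 356778$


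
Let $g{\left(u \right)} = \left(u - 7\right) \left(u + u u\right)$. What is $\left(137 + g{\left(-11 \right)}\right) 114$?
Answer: $-210102$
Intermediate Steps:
$g{\left(u \right)} = \left(-7 + u\right) \left(u + u^{2}\right)$
$\left(137 + g{\left(-11 \right)}\right) 114 = \left(137 - 11 \left(-7 + \left(-11\right)^{2} - -66\right)\right) 114 = \left(137 - 11 \left(-7 + 121 + 66\right)\right) 114 = \left(137 - 1980\right) 114 = \left(-1843\right) 114 = -210102$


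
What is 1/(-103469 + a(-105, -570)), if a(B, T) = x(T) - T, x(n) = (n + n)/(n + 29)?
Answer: -541/55667219 ≈ -9.7185e-6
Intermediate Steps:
x(n) = 2*n/(29 + n) (x(n) = (2*n)/(29 + n) = 2*n/(29 + n))
a(B, T) = -T + 2*T/(29 + T) (a(B, T) = 2*T/(29 + T) - T = -T + 2*T/(29 + T))
1/(-103469 + a(-105, -570)) = 1/(-103469 - 570*(-27 - 1*(-570))/(29 - 570)) = 1/(-103469 - 570*(-27 + 570)/(-541)) = 1/(-103469 - 570*(-1/541)*543) = 1/(-103469 + 309510/541) = 1/(-55667219/541) = -541/55667219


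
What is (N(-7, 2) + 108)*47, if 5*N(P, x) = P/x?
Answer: 50431/10 ≈ 5043.1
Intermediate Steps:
N(P, x) = P/(5*x) (N(P, x) = (P/x)/5 = P/(5*x))
(N(-7, 2) + 108)*47 = ((⅕)*(-7)/2 + 108)*47 = ((⅕)*(-7)*(½) + 108)*47 = (-7/10 + 108)*47 = (1073/10)*47 = 50431/10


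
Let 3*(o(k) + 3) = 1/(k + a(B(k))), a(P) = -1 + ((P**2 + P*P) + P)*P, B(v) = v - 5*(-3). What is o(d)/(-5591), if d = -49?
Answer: 697519/1299941046 ≈ 0.00053658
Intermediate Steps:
B(v) = 15 + v (B(v) = v + 15 = 15 + v)
a(P) = -1 + P*(P + 2*P**2) (a(P) = -1 + ((P**2 + P**2) + P)*P = -1 + (2*P**2 + P)*P = -1 + (P + 2*P**2)*P = -1 + P*(P + 2*P**2))
o(k) = -3 + 1/(3*(-1 + k + (15 + k)**2 + 2*(15 + k)**3)) (o(k) = -3 + 1/(3*(k + (-1 + (15 + k)**2 + 2*(15 + k)**3))) = -3 + 1/(3*(-1 + k + (15 + k)**2 + 2*(15 + k)**3)))
o(d)/(-5591) = ((-62765 - 12429*(-49) - 819*(-49)**2 - 18*(-49)**3)/(3*(6974 + 2*(-49)**3 + 91*(-49)**2 + 1381*(-49))))/(-5591) = ((-62765 + 609021 - 819*2401 - 18*(-117649))/(3*(6974 + 2*(-117649) + 91*2401 - 67669)))*(-1/5591) = ((-62765 + 609021 - 1966419 + 2117682)/(3*(6974 - 235298 + 218491 - 67669)))*(-1/5591) = ((1/3)*697519/(-77502))*(-1/5591) = ((1/3)*(-1/77502)*697519)*(-1/5591) = -697519/232506*(-1/5591) = 697519/1299941046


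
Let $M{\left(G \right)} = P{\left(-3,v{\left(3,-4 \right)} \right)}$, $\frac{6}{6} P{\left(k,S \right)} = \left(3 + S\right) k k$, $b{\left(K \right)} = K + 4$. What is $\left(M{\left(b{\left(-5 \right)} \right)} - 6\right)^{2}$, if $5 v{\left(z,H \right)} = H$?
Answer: $\frac{4761}{25} \approx 190.44$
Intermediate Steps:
$b{\left(K \right)} = 4 + K$
$v{\left(z,H \right)} = \frac{H}{5}$
$P{\left(k,S \right)} = k^{2} \left(3 + S\right)$ ($P{\left(k,S \right)} = \left(3 + S\right) k k = k \left(3 + S\right) k = k^{2} \left(3 + S\right)$)
$M{\left(G \right)} = \frac{99}{5}$ ($M{\left(G \right)} = \left(-3\right)^{2} \left(3 + \frac{1}{5} \left(-4\right)\right) = 9 \left(3 - \frac{4}{5}\right) = 9 \cdot \frac{11}{5} = \frac{99}{5}$)
$\left(M{\left(b{\left(-5 \right)} \right)} - 6\right)^{2} = \left(\frac{99}{5} - 6\right)^{2} = \left(\frac{69}{5}\right)^{2} = \frac{4761}{25}$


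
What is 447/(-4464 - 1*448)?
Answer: -447/4912 ≈ -0.091002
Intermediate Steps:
447/(-4464 - 1*448) = 447/(-4464 - 448) = 447/(-4912) = 447*(-1/4912) = -447/4912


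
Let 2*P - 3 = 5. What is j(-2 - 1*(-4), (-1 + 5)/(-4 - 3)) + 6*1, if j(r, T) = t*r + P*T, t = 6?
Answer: 110/7 ≈ 15.714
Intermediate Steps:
P = 4 (P = 3/2 + (½)*5 = 3/2 + 5/2 = 4)
j(r, T) = 4*T + 6*r (j(r, T) = 6*r + 4*T = 4*T + 6*r)
j(-2 - 1*(-4), (-1 + 5)/(-4 - 3)) + 6*1 = (4*((-1 + 5)/(-4 - 3)) + 6*(-2 - 1*(-4))) + 6*1 = (4*(4/(-7)) + 6*(-2 + 4)) + 6 = (4*(4*(-⅐)) + 6*2) + 6 = (4*(-4/7) + 12) + 6 = (-16/7 + 12) + 6 = 68/7 + 6 = 110/7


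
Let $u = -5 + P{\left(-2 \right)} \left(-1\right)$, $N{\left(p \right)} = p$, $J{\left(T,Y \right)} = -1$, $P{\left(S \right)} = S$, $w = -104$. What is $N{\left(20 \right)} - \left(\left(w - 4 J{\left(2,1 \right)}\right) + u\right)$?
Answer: $123$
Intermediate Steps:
$u = -3$ ($u = -5 - -2 = -5 + 2 = -3$)
$N{\left(20 \right)} - \left(\left(w - 4 J{\left(2,1 \right)}\right) + u\right) = 20 - \left(\left(-104 - -4\right) - 3\right) = 20 - \left(\left(-104 + 4\right) - 3\right) = 20 - \left(-100 - 3\right) = 20 - -103 = 20 + 103 = 123$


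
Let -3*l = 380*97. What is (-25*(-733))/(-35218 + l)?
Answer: -54975/142514 ≈ -0.38575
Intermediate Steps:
l = -36860/3 (l = -380*97/3 = -⅓*36860 = -36860/3 ≈ -12287.)
(-25*(-733))/(-35218 + l) = (-25*(-733))/(-35218 - 36860/3) = 18325/(-142514/3) = 18325*(-3/142514) = -54975/142514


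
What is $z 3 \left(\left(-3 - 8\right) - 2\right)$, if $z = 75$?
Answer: $-2925$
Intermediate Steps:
$z 3 \left(\left(-3 - 8\right) - 2\right) = 75 \cdot 3 \left(\left(-3 - 8\right) - 2\right) = 75 \cdot 3 \left(-11 - 2\right) = 75 \cdot 3 \left(-13\right) = 75 \left(-39\right) = -2925$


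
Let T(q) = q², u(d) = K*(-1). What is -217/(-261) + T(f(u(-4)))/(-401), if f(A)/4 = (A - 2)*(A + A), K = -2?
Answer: 217/261 ≈ 0.83142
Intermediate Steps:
u(d) = 2 (u(d) = -2*(-1) = 2)
f(A) = 8*A*(-2 + A) (f(A) = 4*((A - 2)*(A + A)) = 4*((-2 + A)*(2*A)) = 4*(2*A*(-2 + A)) = 8*A*(-2 + A))
-217/(-261) + T(f(u(-4)))/(-401) = -217/(-261) + (8*2*(-2 + 2))²/(-401) = -217*(-1/261) + (8*2*0)²*(-1/401) = 217/261 + 0²*(-1/401) = 217/261 + 0*(-1/401) = 217/261 + 0 = 217/261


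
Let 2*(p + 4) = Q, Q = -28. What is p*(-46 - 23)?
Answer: 1242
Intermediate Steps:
p = -18 (p = -4 + (½)*(-28) = -4 - 14 = -18)
p*(-46 - 23) = -18*(-46 - 23) = -18*(-69) = 1242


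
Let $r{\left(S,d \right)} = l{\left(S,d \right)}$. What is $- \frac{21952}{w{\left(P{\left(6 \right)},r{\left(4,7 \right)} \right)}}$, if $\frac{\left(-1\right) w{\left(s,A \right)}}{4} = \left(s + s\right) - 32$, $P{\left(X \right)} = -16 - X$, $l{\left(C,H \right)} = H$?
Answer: $- \frac{1372}{19} \approx -72.211$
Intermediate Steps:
$r{\left(S,d \right)} = d$
$w{\left(s,A \right)} = 128 - 8 s$ ($w{\left(s,A \right)} = - 4 \left(\left(s + s\right) - 32\right) = - 4 \left(2 s - 32\right) = - 4 \left(-32 + 2 s\right) = 128 - 8 s$)
$- \frac{21952}{w{\left(P{\left(6 \right)},r{\left(4,7 \right)} \right)}} = - \frac{21952}{128 - 8 \left(-16 - 6\right)} = - \frac{21952}{128 - -176} = - \frac{21952}{128 + 176} = - \frac{21952}{304} = \left(-21952\right) \frac{1}{304} = - \frac{1372}{19}$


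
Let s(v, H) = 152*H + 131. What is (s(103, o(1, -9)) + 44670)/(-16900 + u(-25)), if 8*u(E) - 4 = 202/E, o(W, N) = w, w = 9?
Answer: -4616900/1690051 ≈ -2.7318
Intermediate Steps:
o(W, N) = 9
s(v, H) = 131 + 152*H
u(E) = 1/2 + 101/(4*E) (u(E) = 1/2 + (202/E)/8 = 1/2 + 101/(4*E))
(s(103, o(1, -9)) + 44670)/(-16900 + u(-25)) = ((131 + 152*9) + 44670)/(-16900 + (1/4)*(101 + 2*(-25))/(-25)) = ((131 + 1368) + 44670)/(-16900 + (1/4)*(-1/25)*(101 - 50)) = (1499 + 44670)/(-16900 + (1/4)*(-1/25)*51) = 46169/(-16900 - 51/100) = 46169/(-1690051/100) = 46169*(-100/1690051) = -4616900/1690051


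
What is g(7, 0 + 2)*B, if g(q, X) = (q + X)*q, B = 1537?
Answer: 96831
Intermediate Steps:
g(q, X) = q*(X + q) (g(q, X) = (X + q)*q = q*(X + q))
g(7, 0 + 2)*B = (7*((0 + 2) + 7))*1537 = (7*(2 + 7))*1537 = (7*9)*1537 = 63*1537 = 96831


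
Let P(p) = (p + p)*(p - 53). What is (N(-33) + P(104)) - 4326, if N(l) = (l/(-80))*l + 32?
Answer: 504031/80 ≈ 6300.4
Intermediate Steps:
P(p) = 2*p*(-53 + p) (P(p) = (2*p)*(-53 + p) = 2*p*(-53 + p))
N(l) = 32 - l²/80 (N(l) = (l*(-1/80))*l + 32 = (-l/80)*l + 32 = -l²/80 + 32 = 32 - l²/80)
(N(-33) + P(104)) - 4326 = ((32 - 1/80*(-33)²) + 2*104*(-53 + 104)) - 4326 = ((32 - 1/80*1089) + 2*104*51) - 4326 = ((32 - 1089/80) + 10608) - 4326 = (1471/80 + 10608) - 4326 = 850111/80 - 4326 = 504031/80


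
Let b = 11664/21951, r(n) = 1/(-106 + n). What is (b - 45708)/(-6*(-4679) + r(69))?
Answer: -65472684/40213961 ≈ -1.6281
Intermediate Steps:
b = 144/271 (b = 11664*(1/21951) = 144/271 ≈ 0.53137)
(b - 45708)/(-6*(-4679) + r(69)) = (144/271 - 45708)/(-6*(-4679) + 1/(-106 + 69)) = -12386724/(271*(28074 + 1/(-37))) = -12386724/(271*(28074 - 1/37)) = -12386724/(271*1038737/37) = -12386724/271*37/1038737 = -65472684/40213961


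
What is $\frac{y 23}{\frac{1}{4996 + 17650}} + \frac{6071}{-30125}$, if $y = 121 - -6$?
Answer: $\frac{1992737594679}{30125} \approx 6.6149 \cdot 10^{7}$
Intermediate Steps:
$y = 127$ ($y = 121 + 6 = 127$)
$\frac{y 23}{\frac{1}{4996 + 17650}} + \frac{6071}{-30125} = \frac{127 \cdot 23}{\frac{1}{4996 + 17650}} + \frac{6071}{-30125} = \frac{2921}{\frac{1}{22646}} + 6071 \left(- \frac{1}{30125}\right) = 2921 \frac{1}{\frac{1}{22646}} - \frac{6071}{30125} = 2921 \cdot 22646 - \frac{6071}{30125} = 66148966 - \frac{6071}{30125} = \frac{1992737594679}{30125}$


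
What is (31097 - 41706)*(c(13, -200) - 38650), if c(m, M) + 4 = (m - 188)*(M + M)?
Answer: -332549714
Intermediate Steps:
c(m, M) = -4 + 2*M*(-188 + m) (c(m, M) = -4 + (m - 188)*(M + M) = -4 + (-188 + m)*(2*M) = -4 + 2*M*(-188 + m))
(31097 - 41706)*(c(13, -200) - 38650) = (31097 - 41706)*((-4 - 376*(-200) + 2*(-200)*13) - 38650) = -10609*((-4 + 75200 - 5200) - 38650) = -10609*(69996 - 38650) = -10609*31346 = -332549714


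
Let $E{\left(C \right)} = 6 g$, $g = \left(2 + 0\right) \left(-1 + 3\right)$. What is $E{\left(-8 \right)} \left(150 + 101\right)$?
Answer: $6024$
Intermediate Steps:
$g = 4$ ($g = 2 \cdot 2 = 4$)
$E{\left(C \right)} = 24$ ($E{\left(C \right)} = 6 \cdot 4 = 24$)
$E{\left(-8 \right)} \left(150 + 101\right) = 24 \left(150 + 101\right) = 24 \cdot 251 = 6024$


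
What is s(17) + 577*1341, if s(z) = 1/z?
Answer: 13153870/17 ≈ 7.7376e+5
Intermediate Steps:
s(17) + 577*1341 = 1/17 + 577*1341 = 1/17 + 773757 = 13153870/17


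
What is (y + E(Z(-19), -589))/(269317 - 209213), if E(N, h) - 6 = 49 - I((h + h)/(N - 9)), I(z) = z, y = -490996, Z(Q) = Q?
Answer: -6873763/841456 ≈ -8.1689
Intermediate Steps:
E(N, h) = 55 - 2*h/(-9 + N) (E(N, h) = 6 + (49 - (h + h)/(N - 9)) = 6 + (49 - 2*h/(-9 + N)) = 55 - 2*h/(-9 + N))
(y + E(Z(-19), -589))/(269317 - 209213) = (-490996 + (-495 - 2*(-589) + 55*(-19))/(-9 - 19))/(269317 - 209213) = (-490996 + (-495 + 1178 - 1045)/(-28))/60104 = (-490996 - 1/28*(-362))*(1/60104) = (-490996 + 181/14)*(1/60104) = -6873763/14*1/60104 = -6873763/841456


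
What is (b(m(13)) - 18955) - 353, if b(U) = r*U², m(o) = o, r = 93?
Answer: -3591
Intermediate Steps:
b(U) = 93*U²
(b(m(13)) - 18955) - 353 = (93*13² - 18955) - 353 = (93*169 - 18955) - 353 = (15717 - 18955) - 353 = -3238 - 353 = -3591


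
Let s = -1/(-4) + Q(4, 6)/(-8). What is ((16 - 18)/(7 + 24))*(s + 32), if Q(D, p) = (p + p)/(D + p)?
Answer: -321/155 ≈ -2.0710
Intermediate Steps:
Q(D, p) = 2*p/(D + p) (Q(D, p) = (2*p)/(D + p) = 2*p/(D + p))
s = 1/10 (s = -1/(-4) + (2*6/(4 + 6))/(-8) = -1*(-1/4) + (2*6/10)*(-1/8) = 1/4 + (2*6*(1/10))*(-1/8) = 1/4 + (6/5)*(-1/8) = 1/4 - 3/20 = 1/10 ≈ 0.10000)
((16 - 18)/(7 + 24))*(s + 32) = ((16 - 18)/(7 + 24))*(1/10 + 32) = -2/31*(321/10) = -2*1/31*(321/10) = -2/31*321/10 = -321/155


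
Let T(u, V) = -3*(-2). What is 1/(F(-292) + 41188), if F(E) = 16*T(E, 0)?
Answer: 1/41284 ≈ 2.4222e-5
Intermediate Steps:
T(u, V) = 6
F(E) = 96 (F(E) = 16*6 = 96)
1/(F(-292) + 41188) = 1/(96 + 41188) = 1/41284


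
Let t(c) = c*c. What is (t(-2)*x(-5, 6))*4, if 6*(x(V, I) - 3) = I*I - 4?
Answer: 400/3 ≈ 133.33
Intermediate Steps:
x(V, I) = 7/3 + I**2/6 (x(V, I) = 3 + (I*I - 4)/6 = 3 + (I**2 - 4)/6 = 3 + (-4 + I**2)/6 = 3 + (-2/3 + I**2/6) = 7/3 + I**2/6)
t(c) = c**2
(t(-2)*x(-5, 6))*4 = ((-2)**2*(7/3 + (1/6)*6**2))*4 = (4*(7/3 + (1/6)*36))*4 = (4*(7/3 + 6))*4 = (4*(25/3))*4 = (100/3)*4 = 400/3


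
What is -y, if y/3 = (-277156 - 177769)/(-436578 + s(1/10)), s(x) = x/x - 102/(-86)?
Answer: -11737065/3754552 ≈ -3.1261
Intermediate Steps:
s(x) = 94/43 (s(x) = 1 - 102*(-1/86) = 1 + 51/43 = 94/43)
y = 11737065/3754552 (y = 3*((-277156 - 177769)/(-436578 + 94/43)) = 3*(-454925/(-18772760/43)) = 3*(-454925*(-43/18772760)) = 3*(3912355/3754552) = 11737065/3754552 ≈ 3.1261)
-y = -1*11737065/3754552 = -11737065/3754552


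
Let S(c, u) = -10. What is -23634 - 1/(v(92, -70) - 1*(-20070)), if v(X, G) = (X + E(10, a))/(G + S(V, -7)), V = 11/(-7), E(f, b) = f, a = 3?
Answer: -18972169906/802749 ≈ -23634.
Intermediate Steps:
V = -11/7 (V = 11*(-⅐) = -11/7 ≈ -1.5714)
v(X, G) = (10 + X)/(-10 + G) (v(X, G) = (X + 10)/(G - 10) = (10 + X)/(-10 + G))
-23634 - 1/(v(92, -70) - 1*(-20070)) = -23634 - 1/((10 + 92)/(-10 - 70) - 1*(-20070)) = -23634 - 1/(102/(-80) + 20070) = -23634 - 1/(-1/80*102 + 20070) = -23634 - 1/(-51/40 + 20070) = -23634 - 1/802749/40 = -23634 - 1*40/802749 = -23634 - 40/802749 = -18972169906/802749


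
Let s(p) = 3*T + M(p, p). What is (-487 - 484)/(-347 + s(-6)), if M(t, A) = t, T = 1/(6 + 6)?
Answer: 3884/1411 ≈ 2.7527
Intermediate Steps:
T = 1/12 ≈ 0.083333
s(p) = 1/4 + p (s(p) = 3*(1/12) + p = 1/4 + p)
(-487 - 484)/(-347 + s(-6)) = (-487 - 484)/(-347 + (1/4 - 6)) = -971/(-347 - 23/4) = -971/(-1411/4) = -971*(-4/1411) = 3884/1411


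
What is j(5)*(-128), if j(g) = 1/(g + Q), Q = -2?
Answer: -128/3 ≈ -42.667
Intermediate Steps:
j(g) = 1/(-2 + g) (j(g) = 1/(g - 2) = 1/(-2 + g))
j(5)*(-128) = -128/(-2 + 5) = -128/3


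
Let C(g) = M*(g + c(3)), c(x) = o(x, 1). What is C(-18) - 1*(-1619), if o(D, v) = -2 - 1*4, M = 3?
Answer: 1547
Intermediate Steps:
o(D, v) = -6 (o(D, v) = -2 - 4 = -6)
c(x) = -6
C(g) = -18 + 3*g (C(g) = 3*(g - 6) = 3*(-6 + g) = -18 + 3*g)
C(-18) - 1*(-1619) = (-18 + 3*(-18)) - 1*(-1619) = (-18 - 54) + 1619 = -72 + 1619 = 1547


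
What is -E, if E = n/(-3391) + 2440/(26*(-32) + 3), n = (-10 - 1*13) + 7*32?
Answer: 8440669/2811139 ≈ 3.0026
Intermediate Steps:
n = 201 (n = (-10 - 13) + 224 = -23 + 224 = 201)
E = -8440669/2811139 (E = 201/(-3391) + 2440/(26*(-32) + 3) = 201*(-1/3391) + 2440/(-832 + 3) = -201/3391 + 2440/(-829) = -201/3391 + 2440*(-1/829) = -201/3391 - 2440/829 = -8440669/2811139 ≈ -3.0026)
-E = -1*(-8440669/2811139) = 8440669/2811139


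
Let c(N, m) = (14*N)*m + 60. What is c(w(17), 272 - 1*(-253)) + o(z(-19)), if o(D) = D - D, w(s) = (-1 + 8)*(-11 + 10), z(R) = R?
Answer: -51390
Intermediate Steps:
w(s) = -7 (w(s) = 7*(-1) = -7)
c(N, m) = 60 + 14*N*m (c(N, m) = 14*N*m + 60 = 60 + 14*N*m)
o(D) = 0
c(w(17), 272 - 1*(-253)) + o(z(-19)) = (60 + 14*(-7)*(272 - 1*(-253))) + 0 = (60 + 14*(-7)*(272 + 253)) + 0 = (60 + 14*(-7)*525) + 0 = (60 - 51450) + 0 = -51390 + 0 = -51390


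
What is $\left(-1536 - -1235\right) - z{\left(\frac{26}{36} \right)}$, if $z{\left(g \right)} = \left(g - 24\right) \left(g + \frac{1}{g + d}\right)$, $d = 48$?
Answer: $- \frac{80615773}{284148} \approx -283.71$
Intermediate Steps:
$z{\left(g \right)} = \left(-24 + g\right) \left(g + \frac{1}{48 + g}\right)$ ($z{\left(g \right)} = \left(g - 24\right) \left(g + \frac{1}{g + 48}\right) = \left(-24 + g\right) \left(g + \frac{1}{48 + g}\right)$)
$\left(-1536 - -1235\right) - z{\left(\frac{26}{36} \right)} = \left(-1536 - -1235\right) - \frac{-24 + \left(\frac{26}{36}\right)^{3} - 1151 \cdot \frac{26}{36} + 24 \left(\frac{26}{36}\right)^{2}}{48 + \frac{26}{36}} = \left(-1536 + 1235\right) - \frac{-24 + \left(26 \cdot \frac{1}{36}\right)^{3} - 1151 \cdot 26 \cdot \frac{1}{36} + 24 \left(26 \cdot \frac{1}{36}\right)^{2}}{48 + 26 \cdot \frac{1}{36}} = -301 - \frac{-24 + \left(\frac{13}{18}\right)^{3} - \frac{14963}{18} + 24 \left(\frac{13}{18}\right)^{2}}{48 + \frac{13}{18}} = -301 - \frac{-24 + \frac{2197}{5832} - \frac{14963}{18} + 24 \cdot \frac{169}{324}}{\frac{877}{18}} = -301 - \frac{18 \left(-24 + \frac{2197}{5832} - \frac{14963}{18} + \frac{338}{27}\right)}{877} = -301 - \frac{18}{877} \left(- \frac{4912775}{5832}\right) = -301 - - \frac{4912775}{284148} = -301 + \frac{4912775}{284148} = - \frac{80615773}{284148}$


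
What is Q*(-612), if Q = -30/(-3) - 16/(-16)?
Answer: -6732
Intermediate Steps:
Q = 11 (Q = -30*(-⅓) - 16*(-1/16) = 10 + 1 = 11)
Q*(-612) = 11*(-612) = -6732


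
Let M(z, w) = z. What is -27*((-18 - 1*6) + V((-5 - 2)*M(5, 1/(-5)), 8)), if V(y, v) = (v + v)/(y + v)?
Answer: 664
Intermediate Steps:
V(y, v) = 2*v/(v + y) (V(y, v) = (2*v)/(v + y) = 2*v/(v + y))
-27*((-18 - 1*6) + V((-5 - 2)*M(5, 1/(-5)), 8)) = -27*((-18 - 1*6) + 2*8/(8 + (-5 - 2)*5)) = -27*((-18 - 6) + 2*8/(8 - 7*5)) = -27*(-24 + 2*8/(8 - 35)) = -27*(-24 + 2*8/(-27)) = -27*(-24 + 2*8*(-1/27)) = -27*(-24 - 16/27) = -27*(-664/27) = 664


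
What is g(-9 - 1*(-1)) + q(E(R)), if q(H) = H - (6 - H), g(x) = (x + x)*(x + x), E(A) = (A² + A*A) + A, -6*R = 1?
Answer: 2248/9 ≈ 249.78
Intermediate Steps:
R = -⅙ (R = -⅙*1 = -⅙ ≈ -0.16667)
E(A) = A + 2*A² (E(A) = (A² + A²) + A = 2*A² + A = A + 2*A²)
g(x) = 4*x² (g(x) = (2*x)*(2*x) = 4*x²)
q(H) = -6 + 2*H (q(H) = H + (-6 + H) = -6 + 2*H)
g(-9 - 1*(-1)) + q(E(R)) = 4*(-9 - 1*(-1))² + (-6 + 2*(-(1 + 2*(-⅙))/6)) = 4*(-9 + 1)² + (-6 + 2*(-(1 - ⅓)/6)) = 4*(-8)² + (-6 + 2*(-⅙*⅔)) = 4*64 + (-6 + 2*(-⅑)) = 256 + (-6 - 2/9) = 256 - 56/9 = 2248/9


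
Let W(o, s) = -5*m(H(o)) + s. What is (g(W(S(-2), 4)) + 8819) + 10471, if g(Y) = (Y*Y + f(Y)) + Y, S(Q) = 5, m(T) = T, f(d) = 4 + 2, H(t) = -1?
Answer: 19386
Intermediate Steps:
f(d) = 6
W(o, s) = 5 + s (W(o, s) = -5*(-1) + s = 5 + s)
g(Y) = 6 + Y + Y**2 (g(Y) = (Y*Y + 6) + Y = (Y**2 + 6) + Y = (6 + Y**2) + Y = 6 + Y + Y**2)
(g(W(S(-2), 4)) + 8819) + 10471 = ((6 + (5 + 4) + (5 + 4)**2) + 8819) + 10471 = ((6 + 9 + 9**2) + 8819) + 10471 = ((6 + 9 + 81) + 8819) + 10471 = (96 + 8819) + 10471 = 8915 + 10471 = 19386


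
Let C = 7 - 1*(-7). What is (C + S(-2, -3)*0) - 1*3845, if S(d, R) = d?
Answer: -3831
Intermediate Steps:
C = 14 (C = 7 + 7 = 14)
(C + S(-2, -3)*0) - 1*3845 = (14 - 2*0) - 1*3845 = (14 + 0) - 3845 = 14 - 3845 = -3831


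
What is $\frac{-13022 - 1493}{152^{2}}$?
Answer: $- \frac{14515}{23104} \approx -0.62825$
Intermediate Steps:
$\frac{-13022 - 1493}{152^{2}} = \frac{-13022 - 1493}{23104} = \left(-14515\right) \frac{1}{23104} = - \frac{14515}{23104}$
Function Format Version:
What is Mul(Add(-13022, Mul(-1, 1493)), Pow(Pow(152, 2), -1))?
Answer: Rational(-14515, 23104) ≈ -0.62825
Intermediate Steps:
Mul(Add(-13022, Mul(-1, 1493)), Pow(Pow(152, 2), -1)) = Mul(Add(-13022, -1493), Pow(23104, -1)) = Mul(-14515, Rational(1, 23104)) = Rational(-14515, 23104)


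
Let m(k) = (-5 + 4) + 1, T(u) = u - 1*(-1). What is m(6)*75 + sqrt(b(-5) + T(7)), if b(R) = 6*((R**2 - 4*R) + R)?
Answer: 2*sqrt(62) ≈ 15.748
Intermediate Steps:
T(u) = 1 + u (T(u) = u + 1 = 1 + u)
m(k) = 0 (m(k) = -1 + 1 = 0)
b(R) = -18*R + 6*R**2 (b(R) = 6*(R**2 - 3*R) = -18*R + 6*R**2)
m(6)*75 + sqrt(b(-5) + T(7)) = 0*75 + sqrt(6*(-5)*(-3 - 5) + (1 + 7)) = 0 + sqrt(6*(-5)*(-8) + 8) = 0 + sqrt(240 + 8) = 0 + sqrt(248) = 0 + 2*sqrt(62) = 2*sqrt(62)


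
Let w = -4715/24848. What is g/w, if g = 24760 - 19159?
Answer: -139173648/4715 ≈ -29517.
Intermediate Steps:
g = 5601
w = -4715/24848 (w = -4715*1/24848 = -4715/24848 ≈ -0.18975)
g/w = 5601/(-4715/24848) = 5601*(-24848/4715) = -139173648/4715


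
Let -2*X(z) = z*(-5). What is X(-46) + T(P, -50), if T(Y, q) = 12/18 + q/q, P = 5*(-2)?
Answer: -340/3 ≈ -113.33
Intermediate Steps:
P = -10
T(Y, q) = 5/3 (T(Y, q) = 12*(1/18) + 1 = ⅔ + 1 = 5/3)
X(z) = 5*z/2 (X(z) = -z*(-5)/2 = -(-5)*z/2 = 5*z/2)
X(-46) + T(P, -50) = (5/2)*(-46) + 5/3 = -115 + 5/3 = -340/3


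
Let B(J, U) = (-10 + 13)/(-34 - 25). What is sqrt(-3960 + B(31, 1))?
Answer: I*sqrt(13784937)/59 ≈ 62.929*I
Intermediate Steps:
B(J, U) = -3/59 (B(J, U) = 3/(-59) = 3*(-1/59) = -3/59)
sqrt(-3960 + B(31, 1)) = sqrt(-3960 - 3/59) = sqrt(-233643/59) = I*sqrt(13784937)/59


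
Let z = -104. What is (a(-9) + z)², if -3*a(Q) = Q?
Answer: 10201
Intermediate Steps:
a(Q) = -Q/3
(a(-9) + z)² = (-⅓*(-9) - 104)² = (3 - 104)² = (-101)² = 10201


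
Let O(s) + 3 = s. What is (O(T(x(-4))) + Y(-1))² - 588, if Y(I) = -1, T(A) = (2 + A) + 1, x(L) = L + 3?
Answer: -584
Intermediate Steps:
x(L) = 3 + L
T(A) = 3 + A
O(s) = -3 + s
(O(T(x(-4))) + Y(-1))² - 588 = ((-3 + (3 + (3 - 4))) - 1)² - 588 = ((-3 + (3 - 1)) - 1)² - 588 = ((-3 + 2) - 1)² - 588 = (-1 - 1)² - 588 = (-2)² - 588 = 4 - 588 = -584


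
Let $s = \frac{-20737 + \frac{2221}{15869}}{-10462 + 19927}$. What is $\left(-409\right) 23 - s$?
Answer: $- \frac{1412603126363}{150200085} \approx -9404.8$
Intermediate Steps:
$s = - \frac{329073232}{150200085}$ ($s = \frac{-20737 + 2221 \cdot \frac{1}{15869}}{9465} = \left(-20737 + \frac{2221}{15869}\right) \frac{1}{9465} = \left(- \frac{329073232}{15869}\right) \frac{1}{9465} = - \frac{329073232}{150200085} \approx -2.1909$)
$\left(-409\right) 23 - s = \left(-409\right) 23 - - \frac{329073232}{150200085} = -9407 + \frac{329073232}{150200085} = - \frac{1412603126363}{150200085}$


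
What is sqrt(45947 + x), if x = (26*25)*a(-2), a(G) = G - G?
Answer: sqrt(45947) ≈ 214.35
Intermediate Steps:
a(G) = 0
x = 0 (x = (26*25)*0 = 650*0 = 0)
sqrt(45947 + x) = sqrt(45947 + 0) = sqrt(45947)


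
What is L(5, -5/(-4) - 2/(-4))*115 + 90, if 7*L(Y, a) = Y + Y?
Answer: 1780/7 ≈ 254.29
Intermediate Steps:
L(Y, a) = 2*Y/7 (L(Y, a) = (Y + Y)/7 = (2*Y)/7 = 2*Y/7)
L(5, -5/(-4) - 2/(-4))*115 + 90 = ((2/7)*5)*115 + 90 = (10/7)*115 + 90 = 1150/7 + 90 = 1780/7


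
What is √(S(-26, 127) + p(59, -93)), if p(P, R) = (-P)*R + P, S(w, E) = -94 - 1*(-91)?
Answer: √5543 ≈ 74.451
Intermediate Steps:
S(w, E) = -3 (S(w, E) = -94 + 91 = -3)
p(P, R) = P - P*R (p(P, R) = -P*R + P = P - P*R)
√(S(-26, 127) + p(59, -93)) = √(-3 + 59*(1 - 1*(-93))) = √(-3 + 59*(1 + 93)) = √(-3 + 59*94) = √(-3 + 5546) = √5543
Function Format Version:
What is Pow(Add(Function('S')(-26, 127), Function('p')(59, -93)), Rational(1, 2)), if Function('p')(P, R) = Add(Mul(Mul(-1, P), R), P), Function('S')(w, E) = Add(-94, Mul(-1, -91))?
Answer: Pow(5543, Rational(1, 2)) ≈ 74.451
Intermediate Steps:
Function('S')(w, E) = -3 (Function('S')(w, E) = Add(-94, 91) = -3)
Function('p')(P, R) = Add(P, Mul(-1, P, R)) (Function('p')(P, R) = Add(Mul(-1, P, R), P) = Add(P, Mul(-1, P, R)))
Pow(Add(Function('S')(-26, 127), Function('p')(59, -93)), Rational(1, 2)) = Pow(Add(-3, Mul(59, Add(1, Mul(-1, -93)))), Rational(1, 2)) = Pow(Add(-3, Mul(59, Add(1, 93))), Rational(1, 2)) = Pow(Add(-3, Mul(59, 94)), Rational(1, 2)) = Pow(Add(-3, 5546), Rational(1, 2)) = Pow(5543, Rational(1, 2))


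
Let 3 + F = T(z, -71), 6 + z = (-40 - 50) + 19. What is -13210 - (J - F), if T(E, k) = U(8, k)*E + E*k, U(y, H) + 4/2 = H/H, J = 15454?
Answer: -23123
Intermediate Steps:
U(y, H) = -1 (U(y, H) = -2 + H/H = -2 + 1 = -1)
z = -77 (z = -6 + ((-40 - 50) + 19) = -6 + (-90 + 19) = -6 - 71 = -77)
T(E, k) = -E + E*k
F = 5541 (F = -3 - 77*(-1 - 71) = -3 - 77*(-72) = -3 + 5544 = 5541)
-13210 - (J - F) = -13210 - (15454 - 1*5541) = -13210 - (15454 - 5541) = -13210 - 1*9913 = -13210 - 9913 = -23123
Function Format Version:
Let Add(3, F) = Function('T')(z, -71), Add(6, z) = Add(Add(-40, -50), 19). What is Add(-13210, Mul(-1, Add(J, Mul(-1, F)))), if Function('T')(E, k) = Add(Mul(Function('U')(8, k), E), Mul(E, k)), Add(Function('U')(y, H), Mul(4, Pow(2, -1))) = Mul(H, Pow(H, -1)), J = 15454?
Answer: -23123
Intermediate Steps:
Function('U')(y, H) = -1 (Function('U')(y, H) = Add(-2, Mul(H, Pow(H, -1))) = Add(-2, 1) = -1)
z = -77 (z = Add(-6, Add(Add(-40, -50), 19)) = Add(-6, Add(-90, 19)) = Add(-6, -71) = -77)
Function('T')(E, k) = Add(Mul(-1, E), Mul(E, k))
F = 5541 (F = Add(-3, Mul(-77, Add(-1, -71))) = Add(-3, Mul(-77, -72)) = Add(-3, 5544) = 5541)
Add(-13210, Mul(-1, Add(J, Mul(-1, F)))) = Add(-13210, Mul(-1, Add(15454, Mul(-1, 5541)))) = Add(-13210, Mul(-1, Add(15454, -5541))) = Add(-13210, Mul(-1, 9913)) = Add(-13210, -9913) = -23123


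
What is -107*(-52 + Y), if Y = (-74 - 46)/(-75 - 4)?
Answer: 426716/79 ≈ 5401.5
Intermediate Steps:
Y = 120/79 (Y = -120/(-79) = -120*(-1/79) = 120/79 ≈ 1.5190)
-107*(-52 + Y) = -107*(-52 + 120/79) = -107*(-3988/79) = 426716/79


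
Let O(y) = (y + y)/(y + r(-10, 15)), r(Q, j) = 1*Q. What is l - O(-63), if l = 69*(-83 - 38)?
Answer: -609603/73 ≈ -8350.7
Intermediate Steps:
r(Q, j) = Q
O(y) = 2*y/(-10 + y) (O(y) = (y + y)/(y - 10) = (2*y)/(-10 + y) = 2*y/(-10 + y))
l = -8349 (l = 69*(-121) = -8349)
l - O(-63) = -8349 - 2*(-63)/(-10 - 63) = -8349 - 2*(-63)/(-73) = -8349 - 2*(-63)*(-1)/73 = -8349 - 1*126/73 = -8349 - 126/73 = -609603/73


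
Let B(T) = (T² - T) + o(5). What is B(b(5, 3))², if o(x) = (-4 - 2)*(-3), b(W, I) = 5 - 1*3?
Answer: 400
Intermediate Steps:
b(W, I) = 2 (b(W, I) = 5 - 3 = 2)
o(x) = 18 (o(x) = -6*(-3) = 18)
B(T) = 18 + T² - T (B(T) = (T² - T) + 18 = 18 + T² - T)
B(b(5, 3))² = (18 + 2² - 1*2)² = (18 + 4 - 2)² = 20² = 400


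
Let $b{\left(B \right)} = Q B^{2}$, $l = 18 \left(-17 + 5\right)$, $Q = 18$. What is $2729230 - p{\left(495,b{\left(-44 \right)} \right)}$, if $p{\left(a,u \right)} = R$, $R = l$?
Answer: $2729446$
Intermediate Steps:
$l = -216$ ($l = 18 \left(-12\right) = -216$)
$R = -216$
$b{\left(B \right)} = 18 B^{2}$
$p{\left(a,u \right)} = -216$
$2729230 - p{\left(495,b{\left(-44 \right)} \right)} = 2729230 - -216 = 2729230 + 216 = 2729446$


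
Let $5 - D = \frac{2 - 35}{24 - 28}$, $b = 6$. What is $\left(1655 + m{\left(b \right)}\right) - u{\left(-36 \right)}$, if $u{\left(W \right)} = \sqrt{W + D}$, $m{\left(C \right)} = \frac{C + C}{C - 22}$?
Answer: $\frac{6617}{4} - \frac{i \sqrt{157}}{2} \approx 1654.3 - 6.265 i$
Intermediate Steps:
$m{\left(C \right)} = \frac{2 C}{-22 + C}$
$D = - \frac{13}{4}$ ($D = 5 - \frac{2 - 35}{24 - 28} = 5 - - \frac{33}{-4} = 5 - \left(-33\right) \left(- \frac{1}{4}\right) = 5 - \frac{33}{4} = - \frac{13}{4} \approx -3.25$)
$u{\left(W \right)} = \sqrt{- \frac{13}{4} + W}$ ($u{\left(W \right)} = \sqrt{W - \frac{13}{4}} = \sqrt{- \frac{13}{4} + W}$)
$\left(1655 + m{\left(b \right)}\right) - u{\left(-36 \right)} = \left(1655 + 2 \cdot 6 \frac{1}{-22 + 6}\right) - \frac{\sqrt{-13 + 4 \left(-36\right)}}{2} = \left(1655 + 2 \cdot 6 \frac{1}{-16}\right) - \frac{\sqrt{-13 - 144}}{2} = \left(1655 + 2 \cdot 6 \left(- \frac{1}{16}\right)\right) - \frac{\sqrt{-157}}{2} = \left(1655 - \frac{3}{4}\right) - \frac{i \sqrt{157}}{2} = \frac{6617}{4} - \frac{i \sqrt{157}}{2}$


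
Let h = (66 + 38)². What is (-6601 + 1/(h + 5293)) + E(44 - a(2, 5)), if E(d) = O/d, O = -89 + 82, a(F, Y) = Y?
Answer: -4147197575/628251 ≈ -6601.2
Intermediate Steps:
h = 10816 (h = 104² = 10816)
O = -7
E(d) = -7/d
(-6601 + 1/(h + 5293)) + E(44 - a(2, 5)) = (-6601 + 1/(10816 + 5293)) - 7/(44 - 1*5) = (-6601 + 1/16109) - 7/(44 - 5) = (-6601 + 1/16109) - 7/39 = -106335508/16109 - 7*1/39 = -106335508/16109 - 7/39 = -4147197575/628251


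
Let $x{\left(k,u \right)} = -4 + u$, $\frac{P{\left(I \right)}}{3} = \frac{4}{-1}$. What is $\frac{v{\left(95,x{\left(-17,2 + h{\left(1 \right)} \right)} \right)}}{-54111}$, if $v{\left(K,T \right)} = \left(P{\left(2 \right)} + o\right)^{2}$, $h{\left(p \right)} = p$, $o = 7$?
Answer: $- \frac{25}{54111} \approx -0.00046201$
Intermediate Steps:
$P{\left(I \right)} = -12$ ($P{\left(I \right)} = 3 \frac{4}{-1} = 3 \cdot 4 \left(-1\right) = 3 \left(-4\right) = -12$)
$v{\left(K,T \right)} = 25$ ($v{\left(K,T \right)} = \left(-12 + 7\right)^{2} = \left(-5\right)^{2} = 25$)
$\frac{v{\left(95,x{\left(-17,2 + h{\left(1 \right)} \right)} \right)}}{-54111} = \frac{25}{-54111} = 25 \left(- \frac{1}{54111}\right) = - \frac{25}{54111}$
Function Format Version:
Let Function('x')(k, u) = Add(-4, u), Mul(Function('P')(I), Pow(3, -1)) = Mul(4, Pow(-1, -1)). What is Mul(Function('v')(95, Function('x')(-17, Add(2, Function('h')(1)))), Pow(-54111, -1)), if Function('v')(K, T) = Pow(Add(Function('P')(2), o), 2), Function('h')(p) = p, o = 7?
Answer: Rational(-25, 54111) ≈ -0.00046201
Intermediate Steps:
Function('P')(I) = -12 (Function('P')(I) = Mul(3, Mul(4, Pow(-1, -1))) = Mul(3, Mul(4, -1)) = Mul(3, -4) = -12)
Function('v')(K, T) = 25 (Function('v')(K, T) = Pow(Add(-12, 7), 2) = Pow(-5, 2) = 25)
Mul(Function('v')(95, Function('x')(-17, Add(2, Function('h')(1)))), Pow(-54111, -1)) = Mul(25, Pow(-54111, -1)) = Mul(25, Rational(-1, 54111)) = Rational(-25, 54111)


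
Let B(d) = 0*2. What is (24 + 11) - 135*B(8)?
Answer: 35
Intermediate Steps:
B(d) = 0
(24 + 11) - 135*B(8) = (24 + 11) - 135*0 = 35 + 0 = 35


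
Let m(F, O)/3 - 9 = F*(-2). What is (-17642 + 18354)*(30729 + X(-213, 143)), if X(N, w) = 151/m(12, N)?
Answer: 984449648/45 ≈ 2.1877e+7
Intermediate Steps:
m(F, O) = 27 - 6*F (m(F, O) = 27 + 3*(F*(-2)) = 27 + 3*(-2*F) = 27 - 6*F)
X(N, w) = -151/45 (X(N, w) = 151/(27 - 6*12) = 151/(27 - 72) = 151/(-45) = 151*(-1/45) = -151/45)
(-17642 + 18354)*(30729 + X(-213, 143)) = (-17642 + 18354)*(30729 - 151/45) = 712*(1382654/45) = 984449648/45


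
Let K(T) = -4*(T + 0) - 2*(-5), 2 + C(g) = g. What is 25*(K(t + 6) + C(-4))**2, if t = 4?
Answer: 32400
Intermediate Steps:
C(g) = -2 + g
K(T) = 10 - 4*T (K(T) = -4*T + 10 = 10 - 4*T)
25*(K(t + 6) + C(-4))**2 = 25*((10 - 4*(4 + 6)) + (-2 - 4))**2 = 25*((10 - 4*10) - 6)**2 = 25*((10 - 40) - 6)**2 = 25*(-30 - 6)**2 = 25*(-36)**2 = 25*1296 = 32400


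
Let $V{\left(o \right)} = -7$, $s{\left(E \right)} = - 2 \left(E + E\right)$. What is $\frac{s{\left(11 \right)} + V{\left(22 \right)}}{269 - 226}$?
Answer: $- \frac{51}{43} \approx -1.186$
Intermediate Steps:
$s{\left(E \right)} = - 4 E$ ($s{\left(E \right)} = - 2 \cdot 2 E = - 4 E$)
$\frac{s{\left(11 \right)} + V{\left(22 \right)}}{269 - 226} = \frac{\left(-4\right) 11 - 7}{269 - 226} = \frac{-44 - 7}{43} = \left(-51\right) \frac{1}{43} = - \frac{51}{43}$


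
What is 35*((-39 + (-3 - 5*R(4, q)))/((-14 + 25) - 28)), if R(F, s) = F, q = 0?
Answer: 2170/17 ≈ 127.65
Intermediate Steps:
35*((-39 + (-3 - 5*R(4, q)))/((-14 + 25) - 28)) = 35*((-39 + (-3 - 5*4))/((-14 + 25) - 28)) = 35*((-39 + (-3 - 20))/(11 - 28)) = 35*((-39 - 23)/(-17)) = 35*(-62*(-1/17)) = 35*(62/17) = 2170/17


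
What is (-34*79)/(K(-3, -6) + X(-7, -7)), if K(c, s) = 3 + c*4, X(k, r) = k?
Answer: 1343/8 ≈ 167.88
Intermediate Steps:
K(c, s) = 3 + 4*c
(-34*79)/(K(-3, -6) + X(-7, -7)) = (-34*79)/((3 + 4*(-3)) - 7) = -2686/((3 - 12) - 7) = -2686/(-9 - 7) = -2686/(-16) = -2686*(-1/16) = 1343/8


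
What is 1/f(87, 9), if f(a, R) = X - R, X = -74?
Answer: -1/83 ≈ -0.012048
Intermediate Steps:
f(a, R) = -74 - R
1/f(87, 9) = 1/(-74 - 1*9) = 1/(-74 - 9) = 1/(-83) = -1/83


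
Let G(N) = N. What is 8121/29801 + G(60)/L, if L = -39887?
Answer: 322134267/1188672487 ≈ 0.27100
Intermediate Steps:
8121/29801 + G(60)/L = 8121/29801 + 60/(-39887) = 8121*(1/29801) + 60*(-1/39887) = 8121/29801 - 60/39887 = 322134267/1188672487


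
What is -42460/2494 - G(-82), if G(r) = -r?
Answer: -123484/1247 ≈ -99.025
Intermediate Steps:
-42460/2494 - G(-82) = -42460/2494 - (-1)*(-82) = -42460*1/2494 - 1*82 = -21230/1247 - 82 = -123484/1247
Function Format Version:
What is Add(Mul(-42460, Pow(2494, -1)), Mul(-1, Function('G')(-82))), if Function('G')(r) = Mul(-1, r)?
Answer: Rational(-123484, 1247) ≈ -99.025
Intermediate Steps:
Add(Mul(-42460, Pow(2494, -1)), Mul(-1, Function('G')(-82))) = Add(Mul(-42460, Pow(2494, -1)), Mul(-1, Mul(-1, -82))) = Add(Mul(-42460, Rational(1, 2494)), Mul(-1, 82)) = Add(Rational(-21230, 1247), -82) = Rational(-123484, 1247)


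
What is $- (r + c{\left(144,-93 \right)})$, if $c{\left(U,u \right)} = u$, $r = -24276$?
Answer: $24369$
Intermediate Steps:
$- (r + c{\left(144,-93 \right)}) = - (-24276 - 93) = \left(-1\right) \left(-24369\right) = 24369$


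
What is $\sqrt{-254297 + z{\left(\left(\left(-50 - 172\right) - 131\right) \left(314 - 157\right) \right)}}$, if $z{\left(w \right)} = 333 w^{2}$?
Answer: $2 \sqrt{255701249239} \approx 1.0113 \cdot 10^{6}$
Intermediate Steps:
$\sqrt{-254297 + z{\left(\left(\left(-50 - 172\right) - 131\right) \left(314 - 157\right) \right)}} = \sqrt{-254297 + 333 \left(\left(\left(-50 - 172\right) - 131\right) \left(314 - 157\right)\right)^{2}} = \sqrt{-254297 + 333 \left(\left(-222 - 131\right) 157\right)^{2}} = \sqrt{-254297 + 333 \left(\left(-353\right) 157\right)^{2}} = \sqrt{-254297 + 333 \left(-55421\right)^{2}} = \sqrt{-254297 + 333 \cdot 3071487241} = \sqrt{-254297 + 1022805251253} = \sqrt{1022804996956} = 2 \sqrt{255701249239}$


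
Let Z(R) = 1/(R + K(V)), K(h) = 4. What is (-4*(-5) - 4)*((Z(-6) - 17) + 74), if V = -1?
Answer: 904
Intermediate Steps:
Z(R) = 1/(4 + R) (Z(R) = 1/(R + 4) = 1/(4 + R))
(-4*(-5) - 4)*((Z(-6) - 17) + 74) = (-4*(-5) - 4)*((1/(4 - 6) - 17) + 74) = (20 - 4)*((1/(-2) - 17) + 74) = 16*((-½ - 17) + 74) = 16*(-35/2 + 74) = 16*(113/2) = 904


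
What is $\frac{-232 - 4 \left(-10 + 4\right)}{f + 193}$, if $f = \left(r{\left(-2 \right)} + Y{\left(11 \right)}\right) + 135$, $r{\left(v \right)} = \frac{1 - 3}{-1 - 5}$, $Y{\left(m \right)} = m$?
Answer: $- \frac{312}{509} \approx -0.61297$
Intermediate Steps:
$r{\left(v \right)} = \frac{1}{3}$ ($r{\left(v \right)} = - \frac{2}{-6} = \left(-2\right) \left(- \frac{1}{6}\right) = \frac{1}{3}$)
$f = \frac{439}{3}$ ($f = \left(\frac{1}{3} + 11\right) + 135 = \frac{34}{3} + 135 = \frac{439}{3} \approx 146.33$)
$\frac{-232 - 4 \left(-10 + 4\right)}{f + 193} = \frac{-232 - 4 \left(-10 + 4\right)}{\frac{439}{3} + 193} = \frac{-232 - -24}{\frac{1018}{3}} = \left(-232 + 24\right) \frac{3}{1018} = \left(-208\right) \frac{3}{1018} = - \frac{312}{509}$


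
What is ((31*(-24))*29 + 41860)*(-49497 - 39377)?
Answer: -1802720216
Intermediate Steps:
((31*(-24))*29 + 41860)*(-49497 - 39377) = (-744*29 + 41860)*(-88874) = (-21576 + 41860)*(-88874) = 20284*(-88874) = -1802720216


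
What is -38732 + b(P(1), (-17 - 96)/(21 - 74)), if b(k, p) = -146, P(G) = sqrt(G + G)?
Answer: -38878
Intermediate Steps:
P(G) = sqrt(2)*sqrt(G) (P(G) = sqrt(2*G) = sqrt(2)*sqrt(G))
-38732 + b(P(1), (-17 - 96)/(21 - 74)) = -38732 - 146 = -38878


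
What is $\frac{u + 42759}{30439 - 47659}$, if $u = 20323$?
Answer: $- \frac{31541}{8610} \approx -3.6633$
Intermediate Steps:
$\frac{u + 42759}{30439 - 47659} = \frac{20323 + 42759}{30439 - 47659} = \frac{63082}{-17220} = 63082 \left(- \frac{1}{17220}\right) = - \frac{31541}{8610}$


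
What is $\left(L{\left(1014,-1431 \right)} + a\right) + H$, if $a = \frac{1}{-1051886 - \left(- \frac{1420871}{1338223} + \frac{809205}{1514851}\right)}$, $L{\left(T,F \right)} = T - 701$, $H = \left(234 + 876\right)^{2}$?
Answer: $\frac{2627986534766209190124863}{2132391117886809372} \approx 1.2324 \cdot 10^{6}$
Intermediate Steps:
$H = 1232100$ ($H = 1110^{2} = 1232100$)
$L{\left(T,F \right)} = -701 + T$ ($L{\left(T,F \right)} = T - 701 = -701 + T$)
$a = - \frac{2027208449773}{2132391117886809372}$ ($a = \frac{1}{-1051886 - - \frac{1069511112506}{2027208449773}} = \frac{1}{-1051886 + \left(\frac{1420871}{1338223} - \frac{809205}{1514851}\right)} = \frac{1}{-1051886 + \frac{1069511112506}{2027208449773}} = \frac{1}{- \frac{2132391117886809372}{2027208449773}} = - \frac{2027208449773}{2132391117886809372} \approx -9.5067 \cdot 10^{-7}$)
$\left(L{\left(1014,-1431 \right)} + a\right) + H = \left(\left(-701 + 1014\right) - \frac{2027208449773}{2132391117886809372}\right) + 1232100 = \left(313 - \frac{2027208449773}{2132391117886809372}\right) + 1232100 = \frac{667438417871362883663}{2132391117886809372} + 1232100 = \frac{2627986534766209190124863}{2132391117886809372}$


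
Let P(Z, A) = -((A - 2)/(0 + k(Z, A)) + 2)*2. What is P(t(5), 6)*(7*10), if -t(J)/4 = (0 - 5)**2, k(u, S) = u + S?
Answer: -12880/47 ≈ -274.04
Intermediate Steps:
k(u, S) = S + u
t(J) = -100 (t(J) = -4*(0 - 5)**2 = -4*(-5)**2 = -4*25 = -100)
P(Z, A) = -4 - 2*(-2 + A)/(A + Z) (P(Z, A) = -((A - 2)/(0 + (A + Z)) + 2)*2 = -((-2 + A)/(A + Z) + 2)*2 = -(2 + (-2 + A)/(A + Z))*2 = -(4 + 2*(-2 + A)/(A + Z)) = -4 - 2*(-2 + A)/(A + Z))
P(t(5), 6)*(7*10) = (2*(2 - 3*6 - 2*(-100))/(6 - 100))*(7*10) = (2*(2 - 18 + 200)/(-94))*70 = (2*(-1/94)*184)*70 = -184/47*70 = -12880/47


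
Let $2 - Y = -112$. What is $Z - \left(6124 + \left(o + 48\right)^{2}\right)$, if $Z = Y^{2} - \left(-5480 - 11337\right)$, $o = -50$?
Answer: $23685$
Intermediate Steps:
$Y = 114$ ($Y = 2 - -112 = 2 + 112 = 114$)
$Z = 29813$ ($Z = 114^{2} - \left(-5480 - 11337\right) = 12996 - \left(-5480 - 11337\right) = 12996 - -16817 = 12996 + 16817 = 29813$)
$Z - \left(6124 + \left(o + 48\right)^{2}\right) = 29813 - \left(6124 + \left(-50 + 48\right)^{2}\right) = 29813 - \left(6124 + \left(-2\right)^{2}\right) = 29813 - \left(6124 + 4\right) = 29813 - 6128 = 23685$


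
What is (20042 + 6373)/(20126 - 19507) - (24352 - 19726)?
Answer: -2837079/619 ≈ -4583.3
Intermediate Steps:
(20042 + 6373)/(20126 - 19507) - (24352 - 19726) = 26415/619 - 1*4626 = 26415*(1/619) - 4626 = 26415/619 - 4626 = -2837079/619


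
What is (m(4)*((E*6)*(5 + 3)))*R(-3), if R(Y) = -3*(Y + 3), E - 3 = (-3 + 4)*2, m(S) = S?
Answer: 0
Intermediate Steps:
E = 5 (E = 3 + (-3 + 4)*2 = 3 + 1*2 = 3 + 2 = 5)
R(Y) = -9 - 3*Y (R(Y) = -3*(3 + Y) = -9 - 3*Y)
(m(4)*((E*6)*(5 + 3)))*R(-3) = (4*((5*6)*(5 + 3)))*(-9 - 3*(-3)) = (4*(30*8))*(-9 + 9) = (4*240)*0 = 960*0 = 0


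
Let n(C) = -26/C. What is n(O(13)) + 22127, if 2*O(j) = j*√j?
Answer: 22127 - 4*√13/13 ≈ 22126.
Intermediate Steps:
O(j) = j^(3/2)/2 (O(j) = (j*√j)/2 = j^(3/2)/2)
n(O(13)) + 22127 = -26*2*√13/169 + 22127 = -4*√13/13 + 22127 = 22127 - 4*√13/13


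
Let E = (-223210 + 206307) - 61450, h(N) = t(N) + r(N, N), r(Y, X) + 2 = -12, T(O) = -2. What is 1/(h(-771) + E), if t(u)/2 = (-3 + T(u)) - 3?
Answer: -1/78383 ≈ -1.2758e-5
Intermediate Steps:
r(Y, X) = -14 (r(Y, X) = -2 - 12 = -14)
t(u) = -16 (t(u) = 2*((-3 - 2) - 3) = 2*(-5 - 3) = 2*(-8) = -16)
h(N) = -30 (h(N) = -16 - 14 = -30)
E = -78353 (E = -16903 - 61450 = -78353)
1/(h(-771) + E) = 1/(-30 - 78353) = 1/(-78383) = -1/78383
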